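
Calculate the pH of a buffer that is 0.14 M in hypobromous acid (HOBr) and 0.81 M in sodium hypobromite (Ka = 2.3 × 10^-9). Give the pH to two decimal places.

pKa = −log(2.3 × 10^-9) = 8.638
Using pH = pKa + log([base]/[acid]) with [base]/[acid] = 0.81/0.14:
pH = 8.638 + (+0.762) = 9.40

pH = 9.40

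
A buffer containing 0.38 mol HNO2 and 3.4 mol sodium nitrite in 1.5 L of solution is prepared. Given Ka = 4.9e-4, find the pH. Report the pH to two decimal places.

pH = 4.26

pKa = −log(4.9 × 10^-4) = 3.310
pH = pKa + log([A⁻]/[HA]) = 3.310 + log(3.4/0.38)
pH = 3.310 + (+0.952) = 4.26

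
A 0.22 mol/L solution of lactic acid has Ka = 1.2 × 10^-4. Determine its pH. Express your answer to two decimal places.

CH3CH(OH)COOH ⇌ CH3CH(OH)COO- + H+
Let x = [H+] at equilibrium. Ka = x²/(0.22 − x).
Neglecting x in the denominator: x = √(1.2 × 10^-4 × 0.22) = 5.14 × 10^-3 M
Check: 2.3% ionized — well under 5%, approximation valid.
pH = −log(5.14 × 10^-3) = 2.29

pH = 2.29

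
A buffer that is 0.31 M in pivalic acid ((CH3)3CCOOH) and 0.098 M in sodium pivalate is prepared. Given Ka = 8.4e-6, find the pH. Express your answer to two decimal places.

pKa = −log(8.4 × 10^-6) = 5.076
Henderson–Hasselbalch: pH = pKa + log([(CH3)3CCOO-]/[(CH3)3CCOOH]) = 5.076 + log(0.098/0.31)
pH = 5.076 + (-0.500) = 4.58

pH = 4.58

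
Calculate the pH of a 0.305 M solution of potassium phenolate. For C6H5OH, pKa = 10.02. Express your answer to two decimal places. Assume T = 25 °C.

C6H5O- is the conjugate base of the weak acid C6H5OH.
Ka = 10^(−10.02) = 9.55 × 10^-11
Kb = Kw/Ka = 1.0×10^-14 / 9.55 × 10^-11 = 1.05 × 10^-4
From the ICE table, Kb = [OH-]²/(0.305 − [OH-]) = 1.05 × 10^-4.
Since Kb ≪ C₀, [OH-] ≈ √(Kb·C₀) = 5.66 × 10^-3 M.
Check: 1.9% ionized — well under 5%, approximation valid.
pOH = −log(5.66 × 10^-3) = 2.25; pH = 14.00 − 2.25 = 11.75

pH = 11.75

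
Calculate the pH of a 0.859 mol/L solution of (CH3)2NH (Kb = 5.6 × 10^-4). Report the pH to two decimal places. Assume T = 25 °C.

pH = 12.34

(CH3)2NH + H2O ⇌ (CH3)2NH2+ + OH-
From the ICE table, Kb = x²/(0.859 − x) = 5.6 × 10^-4.
Since Kb ≪ C₀, x ≈ √(Kb·C₀) = 2.19 × 10^-2 M.
(x/C₀ = 2.6% < 5%, so the approximation holds.)
pOH = 1.66, so pH = 14.00 − pOH = 12.34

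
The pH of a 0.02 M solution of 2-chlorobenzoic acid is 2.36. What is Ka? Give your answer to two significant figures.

Ka = 1.2 × 10^-3

[H+] = 10^(-2.36) = 4.37 × 10^-3 M
At equilibrium [HA] = 0.02 − 4.37 × 10^-3 = 1.56 × 10^-2 M
Ka = [H+][A-]/[HA] = (4.37 × 10^-3)² / 1.56 × 10^-2 = 1.2 × 10^-3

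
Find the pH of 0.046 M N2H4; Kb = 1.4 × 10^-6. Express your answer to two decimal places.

pH = 10.40

N2H4 + H2O ⇌ N2H5+ + OH-
From the ICE table, Kb = x²/(0.046 − x) = 1.4 × 10^-6.
Since Kb ≪ C₀, x ≈ √(Kb·C₀) = 2.54 × 10^-4 M.
pOH = −log(2.54 × 10^-4) = 3.60; pH = 14.00 − 3.60 = 10.40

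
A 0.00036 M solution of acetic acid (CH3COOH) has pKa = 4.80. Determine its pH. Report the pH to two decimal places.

pH = 4.17

CH3COOH ⇌ CH3COO- + H+
Ka = 10^(−4.80) = 1.58 × 10^-5
Ka = [H+]²/(0.00036 − [H+]) = 1.58 × 10^-5
The 5% rule fails; solving [H+]² + Ka·[H+] − Ka·C₀ = 0 exactly:
[H+] = [−1.58e-05 + √(1.58e-05² + 2.28e-08)]/2 = 6.79 × 10^-5 M
pH = −log(6.79 × 10^-5) = 4.17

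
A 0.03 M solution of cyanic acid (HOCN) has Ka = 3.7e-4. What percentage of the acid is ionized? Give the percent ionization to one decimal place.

10.5%

HOCN ⇌ OCN- + H+; let x = [H+] at equilibrium.
Solve x² + 0.00037x − 1.11e-05 = 0 → x = 3.15 × 10^-3 M
% ionization = x/C₀ × 100% = 3.15 × 10^-3/0.03 × 100% = 10.5%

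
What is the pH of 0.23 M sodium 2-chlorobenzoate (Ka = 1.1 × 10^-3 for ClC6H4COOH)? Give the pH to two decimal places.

pH = 8.16

ClC6H4COO- is the conjugate base of the weak acid ClC6H4COOH.
Kb = Kw/Ka = 1.0×10^-14 / 1.1 × 10^-3 = 9.09 × 10^-12
From the ICE table, Kb = [OH-]²/(0.23 − [OH-]) = 9.09 × 10^-12.
Since Kb ≪ C₀, [OH-] ≈ √(Kb·C₀) = 1.45 × 10^-6 M.
pOH = 5.84, so pH = 14.00 − pOH = 8.16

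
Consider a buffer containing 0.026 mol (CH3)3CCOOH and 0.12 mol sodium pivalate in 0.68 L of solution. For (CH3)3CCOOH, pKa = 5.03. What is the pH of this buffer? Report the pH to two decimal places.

pH = 5.69

pH = pKa + log([A⁻]/[HA]) = 5.03 + log(0.12/0.026)
pH = 5.03 + (+0.664) = 5.69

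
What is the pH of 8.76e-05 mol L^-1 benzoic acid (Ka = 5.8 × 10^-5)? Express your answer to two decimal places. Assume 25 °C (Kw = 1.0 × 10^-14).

pH = 4.32

C6H5COOH ⇌ C6H5COO- + H+
Ka = [H+]²/(8.76e-05 − [H+]) = 5.8 × 10^-5
The 5% rule fails; solving [H+]² + Ka·[H+] − Ka·C₀ = 0 exactly:
[H+] = [−5.8e-05 + √(5.8e-05² + 2.03e-08)]/2 = 4.80 × 10^-5 M
pH = −log[H+] = −log(4.80 × 10^-5) = 4.32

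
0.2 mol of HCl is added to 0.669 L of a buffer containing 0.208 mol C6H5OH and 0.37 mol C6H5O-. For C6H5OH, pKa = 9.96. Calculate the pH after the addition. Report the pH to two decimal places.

Added H+ converts C6H5O- to C6H5OH: C6H5OH → 0.408 mol, C6H5O- → 0.17 mol.
pH = pKa + log(n_C6H5O-/n_C6H5OH) = 9.96 + log(0.17/0.408) = 9.96 + (-0.380)

pH = 9.58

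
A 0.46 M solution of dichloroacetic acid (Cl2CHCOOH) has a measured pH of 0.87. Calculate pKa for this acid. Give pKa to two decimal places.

pKa = 1.25

[H+] = 10^(-0.87) = 1.35 × 10^-1 M
At equilibrium [HA] = 0.46 − 1.35 × 10^-1 = 3.25 × 10^-1 M
Ka = [H+][A-]/[HA] = (1.35 × 10^-1)² / 3.25 × 10^-1 = 5.61 × 10^-2
pKa = -log(5.61 × 10^-2) = 1.25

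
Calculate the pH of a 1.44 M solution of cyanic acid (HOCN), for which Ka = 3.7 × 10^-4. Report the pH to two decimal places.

pH = 1.64

HOCN ⇌ OCN- + H+
Let x = [H+] at equilibrium. Ka = x²/(1.44 − x).
Since Ka ≪ C₀, x ≈ √(Ka·C₀) = 2.31 × 10^-2 M.
Check: 1.6% ionized — well under 5%, approximation valid.
pH = −log[H+] = −log(2.31 × 10^-2) = 1.64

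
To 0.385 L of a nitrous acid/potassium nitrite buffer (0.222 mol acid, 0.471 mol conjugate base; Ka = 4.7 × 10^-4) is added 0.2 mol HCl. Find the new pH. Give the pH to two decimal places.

pH = 3.14

Added H+ converts NO2- to HNO2: HNO2 → 0.422 mol, NO2- → 0.271 mol.
pKa = −log(4.7 × 10^-4) = 3.328
pH = pKa + log([A⁻]/[HA]) = 3.328 + log(0.271/0.422) = 3.328 -0.192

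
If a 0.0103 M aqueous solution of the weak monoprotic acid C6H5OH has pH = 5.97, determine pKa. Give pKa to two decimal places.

[H+] = 10^(-5.97) = 1.07 × 10^-6 M
At equilibrium [HA] = 0.0103 − 1.07 × 10^-6 = 1.03 × 10^-2 M
Ka = [H+][A-]/[HA] = (1.07 × 10^-6)² / 1.03 × 10^-2 = 1.11 × 10^-10
pKa = -log(1.11 × 10^-10) = 9.95

pKa = 9.95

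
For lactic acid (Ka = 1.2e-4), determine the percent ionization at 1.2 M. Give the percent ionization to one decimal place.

CH3CH(OH)COOH ⇌ CH3CH(OH)COO- + H+; let x = [H+] at equilibrium.
x ≈ √(Ka·C₀) = √(1.2 × 10^-4 × 1.2) = 1.20 × 10^-2 M
Fraction ionized = 1.20 × 10^-2 / 1.2 = 0.0100 → 1.0%

1.0%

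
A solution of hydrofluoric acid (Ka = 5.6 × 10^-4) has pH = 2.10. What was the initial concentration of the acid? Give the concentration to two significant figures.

[H+] = 10^(-2.10) = 7.94 × 10^-3 M = x
Ka = x²/(C₀ − x) ⇒ C₀ = x + x²/Ka
C₀ = 7.94 × 10^-3 + (7.94 × 10^-3)²/(5.6 × 10^-4) = 1.21 × 10^-1 M

C₀ = 1.2 × 10^-1 M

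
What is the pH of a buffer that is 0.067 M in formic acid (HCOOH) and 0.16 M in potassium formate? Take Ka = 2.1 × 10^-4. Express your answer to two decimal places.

pKa = −log(2.1 × 10^-4) = 3.678
Henderson–Hasselbalch: pH = pKa + log([HCOO-]/[HCOOH]) = 3.678 + log(0.16/0.067)
pH = 3.678 + (+0.378) = 4.06

pH = 4.06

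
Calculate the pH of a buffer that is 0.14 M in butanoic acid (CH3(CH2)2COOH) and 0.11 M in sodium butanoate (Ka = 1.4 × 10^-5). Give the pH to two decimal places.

pH = 4.75

pKa = −log(1.4 × 10^-5) = 4.854
Henderson–Hasselbalch: pH = pKa + log([CH3(CH2)2COO-]/[CH3(CH2)2COOH]) = 4.854 + log(0.11/0.14)
pH = 4.854 + (-0.105) = 4.75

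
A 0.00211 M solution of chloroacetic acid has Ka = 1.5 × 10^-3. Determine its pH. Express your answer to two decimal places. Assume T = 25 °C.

ClCH2COOH ⇌ ClCH2COO- + H+
Ka = x²/(0.00211 − x) = 1.5 × 10^-3
x is not negligible relative to C₀; solve x² + 0.0015·x − 3.16e-06 = 0.
x = [−0.0015 + √(0.0015² + 1.27e-05)]/2 = 1.18 × 10^-3 M
pH = −log(1.18 × 10^-3) = 2.93

pH = 2.93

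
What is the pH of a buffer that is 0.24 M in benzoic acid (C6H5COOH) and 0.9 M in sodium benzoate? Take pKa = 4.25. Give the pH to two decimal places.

Using pH = pKa + log([base]/[acid]) with [base]/[acid] = 0.9/0.24:
pH = 4.25 + (+0.574) = 4.82

pH = 4.82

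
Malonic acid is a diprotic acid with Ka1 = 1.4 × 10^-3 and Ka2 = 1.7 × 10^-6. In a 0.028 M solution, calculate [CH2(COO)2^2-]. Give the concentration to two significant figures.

First ionization gives [H+] ≈ [CH2(COOH)COO-] = 5.60 × 10^-3 M.
Second step: Ka2 = [H+][CH2(COO)2^2-]/[CH2(COOH)COO-] ≈ [CH2(COO)2^2-] (since [H+] ≈ [CH2(COOH)COO-]).
So [CH2(COO)2^2-] ≈ Ka2.

1.7 × 10^-6 M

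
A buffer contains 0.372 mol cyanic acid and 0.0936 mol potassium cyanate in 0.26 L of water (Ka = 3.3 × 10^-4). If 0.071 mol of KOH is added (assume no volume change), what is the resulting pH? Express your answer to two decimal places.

pH = 3.22

After neutralization: n(HOCN) = 0.301 mol, n(OCN-) = 0.165 mol.
pKa = −log(3.3 × 10^-4) = 3.481
Henderson–Hasselbalch with mole ratio 0.165/0.301: pH = 3.481 + (-0.261)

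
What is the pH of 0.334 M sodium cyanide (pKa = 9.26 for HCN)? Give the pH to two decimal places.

pH = 11.39

CN- is the conjugate base of the weak acid HCN.
Ka = 10^(−9.26) = 5.50 × 10^-10
Kb = Kw/Ka = 1.0×10^-14 / 5.50 × 10^-10 = 1.82 × 10^-5
From the ICE table, Kb = x²/(0.334 − x) = 1.82 × 10^-5.
Neglecting x in the denominator: x = √(1.82 × 10^-5 × 0.334) = 2.47 × 10^-3 M
pOH = 2.61, so pH = 14.00 − pOH = 11.39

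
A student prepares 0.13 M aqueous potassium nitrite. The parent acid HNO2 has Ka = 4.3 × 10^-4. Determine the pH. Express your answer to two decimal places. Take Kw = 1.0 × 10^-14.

pH = 8.24

NO2- is the conjugate base of the weak acid HNO2.
Kb = Kw/Ka = 1.0×10^-14 / 4.3 × 10^-4 = 2.33 × 10^-11
Let x = [OH-] at equilibrium. Kb = x²/(0.13 − x).
Since Kb ≪ C₀, x ≈ √(Kb·C₀) = 1.74 × 10^-6 M.
Check: 0.0013% ionized — well under 5%, approximation valid.
pOH = 5.76, so pH = 14.00 − pOH = 8.24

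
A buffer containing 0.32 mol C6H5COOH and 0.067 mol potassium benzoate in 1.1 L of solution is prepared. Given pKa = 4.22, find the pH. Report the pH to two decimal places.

pH = 3.54

Henderson–Hasselbalch: pH = pKa + log([C6H5COO-]/[C6H5COOH]) = 4.22 + log(0.067/0.32)
pH = 4.22 + (-0.679) = 3.54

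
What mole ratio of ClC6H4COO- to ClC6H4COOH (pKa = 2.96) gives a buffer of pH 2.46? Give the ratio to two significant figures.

pH = pKa + log(r) ⇒ log(r) = 2.46 − 2.96 = -0.50
r = [ClC6H4COO-]/[ClC6H4COOH] = 10^(-0.50) = 0.316

ratio = 0.32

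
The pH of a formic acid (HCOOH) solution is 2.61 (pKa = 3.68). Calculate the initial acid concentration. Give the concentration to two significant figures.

C₀ = 3.1 × 10^-2 M

[H+] = 10^(-2.61) = 2.45 × 10^-3 M = x
Ka = 10^(−3.68) = 2.09 × 10^-4
Ka = x²/(C₀ − x) ⇒ C₀ = x + x²/Ka
C₀ = 2.45 × 10^-3 + (2.45 × 10^-3)²/(2.09 × 10^-4) = 3.12 × 10^-2 M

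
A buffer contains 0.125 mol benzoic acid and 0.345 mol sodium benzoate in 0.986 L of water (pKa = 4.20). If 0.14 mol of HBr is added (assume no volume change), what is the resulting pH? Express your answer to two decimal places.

pH = 4.09

Added H+ converts C6H5COO- to C6H5COOH: C6H5COOH → 0.265 mol, C6H5COO- → 0.205 mol.
pH = pKa + log(n_C6H5COO-/n_C6H5COOH) = 4.20 + log(0.205/0.265) = 4.20 + (-0.111)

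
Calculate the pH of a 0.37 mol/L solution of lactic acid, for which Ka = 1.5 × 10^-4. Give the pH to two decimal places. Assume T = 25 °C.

pH = 2.13

CH3CH(OH)COOH ⇌ CH3CH(OH)COO- + H+
From the ICE table, Ka = [H+]²/(0.37 − [H+]) = 1.5 × 10^-4.
Neglecting [H+] in the denominator: [H+] = √(1.5 × 10^-4 × 0.37) = 7.45 × 10^-3 M
([H+]/C₀ = 2% < 5%, so the approximation holds.)
pH = −log(7.45 × 10^-3) = 2.13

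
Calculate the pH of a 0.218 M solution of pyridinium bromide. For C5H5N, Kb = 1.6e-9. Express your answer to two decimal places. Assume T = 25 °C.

C5H5NH+ is the conjugate acid of the weak base C5H5N.
Ka = Kw/Kb = 1.0×10^-14 / 1.6 × 10^-9 = 6.25 × 10^-6
Let x = [H+] at equilibrium. Ka = x²/(0.218 − x).
Since Ka ≪ C₀, x ≈ √(Ka·C₀) = 1.17 × 10^-3 M.
(x/C₀ = 0.54% < 5%, so the approximation holds.)
pH = −log(1.17 × 10^-3) = 2.93

pH = 2.93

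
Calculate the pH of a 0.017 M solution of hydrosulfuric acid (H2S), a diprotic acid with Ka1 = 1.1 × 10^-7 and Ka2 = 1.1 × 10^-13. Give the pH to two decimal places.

Since Ka1 ≫ Ka2, the first ionization dominates [H+].
Ka1 = x²/(0.017 − x) = 1.1 × 10^-7
x ≈ √(1.1 × 10^-7 × 0.017) = 4.32 × 10^-5 M
pH = −log(4.32 × 10^-5) = 4.36

pH = 4.36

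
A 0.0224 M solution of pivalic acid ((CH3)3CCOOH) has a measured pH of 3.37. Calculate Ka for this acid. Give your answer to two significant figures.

Ka = 8.3 × 10^-6

[H+] = 10^(-3.37) = 4.27 × 10^-4 M
At equilibrium [HA] = 0.0224 − 4.27 × 10^-4 = 2.20 × 10^-2 M
Ka = [H+][A-]/[HA] = (4.27 × 10^-4)² / 2.20 × 10^-2 = 8.3 × 10^-6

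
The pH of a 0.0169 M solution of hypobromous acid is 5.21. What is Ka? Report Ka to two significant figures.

[H+] = 10^(-5.21) = 6.17 × 10^-6 M
At equilibrium [HA] = 0.0169 − 6.17 × 10^-6 = 1.69 × 10^-2 M
Ka = [H+][A-]/[HA] = (6.17 × 10^-6)² / 1.69 × 10^-2 = 2.3 × 10^-9

Ka = 2.3 × 10^-9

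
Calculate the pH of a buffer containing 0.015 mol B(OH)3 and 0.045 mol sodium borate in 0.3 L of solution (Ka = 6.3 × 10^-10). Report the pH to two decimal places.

pKa = −log(6.3 × 10^-10) = 9.201
Using pH = pKa + log([base]/[acid]) with [base]/[acid] = 0.045/0.015:
pH = 9.201 + (+0.477) = 9.68

pH = 9.68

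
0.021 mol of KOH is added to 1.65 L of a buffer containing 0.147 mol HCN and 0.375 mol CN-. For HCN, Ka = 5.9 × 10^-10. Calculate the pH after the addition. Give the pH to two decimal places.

pH = 9.73

OH- converts HCN to CN-: HCN → 0.126 mol, CN- → 0.396 mol.
pKa = −log(5.9 × 10^-10) = 9.229
pH = pKa + log(n_CN-/n_HCN) = 9.229 + log(0.396/0.126) = 9.229 + (+0.497)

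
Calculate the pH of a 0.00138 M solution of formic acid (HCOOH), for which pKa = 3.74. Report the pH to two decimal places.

HCOOH ⇌ HCOO- + H+
Ka = 10^(−3.74) = 1.82 × 10^-4
Ka = [H+]²/(0.00138 − [H+]) = 1.82 × 10^-4
Here C₀/Ka ≈ 7.58, so the small-[H+] approximation fails. Use the quadratic:
[H+] = (−Ka + √(Ka² + 4·Ka·C₀))/2 = 4.18 × 10^-4 M
pH = −log(4.18 × 10^-4) = 3.38

pH = 3.38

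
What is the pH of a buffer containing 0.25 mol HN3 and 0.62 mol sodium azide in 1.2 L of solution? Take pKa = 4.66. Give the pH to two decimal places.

pH = 5.05

Using pH = pKa + log([base]/[acid]) with [base]/[acid] = 0.62/0.25:
pH = 4.66 + (+0.394) = 5.05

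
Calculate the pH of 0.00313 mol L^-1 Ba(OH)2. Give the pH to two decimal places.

Ba(OH)2 is a strong base (each formula unit releases 2 OH-); [OH-] = 0.00626 M.
pOH = -log(0.00626) = 2.20
pH = 14.00 - 2.20 = 11.80

pH = 11.80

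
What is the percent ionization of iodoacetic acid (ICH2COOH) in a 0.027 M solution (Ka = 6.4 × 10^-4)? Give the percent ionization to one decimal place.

14.3%

ICH2COOH ⇌ ICH2COO- + H+; let x = [H+] at equilibrium.
Solve x² + 0.00064x − 1.73e-05 = 0 → x = 3.85 × 10^-3 M
Fraction ionized = 3.85 × 10^-3 / 0.027 = 0.1426 → 14.3%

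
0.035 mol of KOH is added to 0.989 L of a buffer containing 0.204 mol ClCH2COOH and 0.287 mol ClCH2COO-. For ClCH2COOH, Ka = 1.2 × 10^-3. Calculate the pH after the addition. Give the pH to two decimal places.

pH = 3.20

OH- converts ClCH2COOH to ClCH2COO-: ClCH2COOH → 0.169 mol, ClCH2COO- → 0.322 mol.
pKa = −log(1.2 × 10^-3) = 2.921
Henderson–Hasselbalch with mole ratio 0.322/0.169: pH = 2.921 + (+0.280)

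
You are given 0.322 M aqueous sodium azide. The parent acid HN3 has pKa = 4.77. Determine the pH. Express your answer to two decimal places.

N3- is the conjugate base of the weak acid HN3.
Ka = 10^(−4.77) = 1.70 × 10^-5
Kb = Kw/Ka = 1.0×10^-14 / 1.70 × 10^-5 = 5.88 × 10^-10
Let x = [OH-] at equilibrium. Kb = x²/(0.322 − x).
Since Kb ≪ C₀, x ≈ √(Kb·C₀) = 1.38 × 10^-5 M.
(x/C₀ = 0.0043% < 5%, so the approximation holds.)
pOH = 4.86, so pH = 14.00 − pOH = 9.14

pH = 9.14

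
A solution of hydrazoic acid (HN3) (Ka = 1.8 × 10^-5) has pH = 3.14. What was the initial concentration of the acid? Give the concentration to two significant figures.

C₀ = 3.0 × 10^-2 M

[H+] = 10^(-3.14) = 7.24 × 10^-4 M = x
Ka = x²/(C₀ − x) ⇒ C₀ = x + x²/Ka
C₀ = 7.24 × 10^-4 + (7.24 × 10^-4)²/(1.8 × 10^-5) = 2.98 × 10^-2 M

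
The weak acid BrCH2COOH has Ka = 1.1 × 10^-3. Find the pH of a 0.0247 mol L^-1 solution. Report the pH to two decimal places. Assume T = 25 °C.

pH = 2.33

BrCH2COOH ⇌ BrCH2COO- + H+
Ka = [H+]²/(0.0247 − [H+]) = 1.1 × 10^-3
The 5% rule fails; solving [H+]² + Ka·[H+] − Ka·C₀ = 0 exactly:
[H+] = [−0.0011 + √(0.0011² + 0.000109)]/2 = 4.69 × 10^-3 M
pH = −log[H+] = −log(4.69 × 10^-3) = 2.33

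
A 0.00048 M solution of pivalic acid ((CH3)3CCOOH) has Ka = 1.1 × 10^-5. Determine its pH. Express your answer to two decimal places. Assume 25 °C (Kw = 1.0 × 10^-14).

(CH3)3CCOOH ⇌ (CH3)3CCOO- + H+
From the ICE table, Ka = [H+]²/(0.00048 − [H+]) = 1.1 × 10^-5.
Here C₀/Ka ≈ 43.6, so the small-[H+] approximation fails. Use the quadratic:
[H+] = (−Ka + √(Ka² + 4·Ka·C₀))/2 = 6.74 × 10^-5 M
pH = −log(6.74 × 10^-5) = 4.17

pH = 4.17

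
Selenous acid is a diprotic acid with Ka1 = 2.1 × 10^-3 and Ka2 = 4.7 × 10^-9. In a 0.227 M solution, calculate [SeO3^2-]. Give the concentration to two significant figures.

4.7 × 10^-9 M

First ionization gives [H+] ≈ [HSeO3-] = 2.08 × 10^-2 M.
Second step: Ka2 = [H+][SeO3^2-]/[HSeO3-] ≈ [SeO3^2-] (since [H+] ≈ [HSeO3-]).
So [SeO3^2-] ≈ Ka2.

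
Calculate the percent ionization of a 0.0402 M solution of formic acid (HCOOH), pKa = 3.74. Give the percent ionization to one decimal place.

HCOOH ⇌ HCOO- + H+; let x = [H+] at equilibrium.
Ka = 10^(−3.74) = 1.82 × 10^-4
Solve x² + 0.000182x − 7.32e-06 = 0 → x = 2.62 × 10^-3 M
Fraction ionized = 2.62 × 10^-3 / 0.0402 = 0.0652 → 6.5%

6.5%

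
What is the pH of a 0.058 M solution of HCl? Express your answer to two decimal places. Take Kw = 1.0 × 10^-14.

pH = 1.24

HCl is a strong acid and dissociates completely, so [H+] = 0.058 M.
pH = -log(0.058) = 1.24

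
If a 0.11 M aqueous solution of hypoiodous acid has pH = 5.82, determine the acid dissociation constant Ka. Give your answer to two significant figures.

Ka = 2.1 × 10^-11

[H+] = 10^(-5.82) = 1.51 × 10^-6 M
At equilibrium [HA] = 0.11 − 1.51 × 10^-6 = 1.10 × 10^-1 M
Ka = [H+][A-]/[HA] = (1.51 × 10^-6)² / 1.10 × 10^-1 = 2.1 × 10^-11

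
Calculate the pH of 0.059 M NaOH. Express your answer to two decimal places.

pH = 12.77

NaOH is a strong base; [OH-] = 0.059 M.
pOH = -log(0.059) = 1.23
pH = 14.00 - 1.23 = 12.77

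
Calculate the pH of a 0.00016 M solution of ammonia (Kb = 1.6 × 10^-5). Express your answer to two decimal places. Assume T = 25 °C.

pH = 9.64

NH3 + H2O ⇌ NH4+ + OH-
From the ICE table, Kb = [OH-]²/(0.00016 − [OH-]) = 1.6 × 10^-5.
The 5% rule fails; solving [OH-]² + Kb·[OH-] − Kb·C₀ = 0 exactly:
[OH-] = (−Kb + √(Kb² + 4·Kb·C₀))/2 = 4.32 × 10^-5 M
pOH = −log(4.32 × 10^-5) = 4.36; pH = 14.00 − 4.36 = 9.64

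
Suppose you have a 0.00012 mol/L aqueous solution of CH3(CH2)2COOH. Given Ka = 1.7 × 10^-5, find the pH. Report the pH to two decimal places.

pH = 4.43

CH3(CH2)2COOH ⇌ CH3(CH2)2COO- + H+
Let x = [H+] at equilibrium. Ka = x²/(0.00012 − x).
The 5% rule fails; solving x² + Ka·x − Ka·C₀ = 0 exactly:
x = (−Ka + √(Ka² + 4·Ka·C₀))/2 = 3.75 × 10^-5 M
pH = −log(3.75 × 10^-5) = 4.43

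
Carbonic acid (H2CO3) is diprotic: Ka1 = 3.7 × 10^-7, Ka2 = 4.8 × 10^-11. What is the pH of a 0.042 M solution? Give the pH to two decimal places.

pH = 3.90

Ka1 ≫ Ka2, so treat the first dissociation as the only significant source of H+.
Ka1 = x²/(0.042 − x) = 3.7 × 10^-7
x ≈ √(3.7 × 10^-7 × 0.042) = 1.25 × 10^-4 M
pH = −log(1.25 × 10^-4) = 3.90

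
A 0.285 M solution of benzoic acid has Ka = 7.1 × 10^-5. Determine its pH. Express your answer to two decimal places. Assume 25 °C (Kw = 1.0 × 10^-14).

pH = 2.35

C6H5COOH ⇌ C6H5COO- + H+
Let x = [H+] at equilibrium. Ka = x²/(0.285 − x).
Since Ka ≪ C₀, x ≈ √(Ka·C₀) = 4.50 × 10^-3 M.
Check: 1.6% ionized — well under 5%, approximation valid.
pH = −log(4.50 × 10^-3) = 2.35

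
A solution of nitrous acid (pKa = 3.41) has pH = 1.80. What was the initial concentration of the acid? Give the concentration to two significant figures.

C₀ = 6.6 × 10^-1 M

[H+] = 10^(-1.80) = 1.58 × 10^-2 M = x
Ka = 10^(−3.41) = 3.89 × 10^-4
Ka = x²/(C₀ − x) ⇒ C₀ = x + x²/Ka
C₀ = 1.58 × 10^-2 + (1.58 × 10^-2)²/(3.89 × 10^-4) = 6.58 × 10^-1 M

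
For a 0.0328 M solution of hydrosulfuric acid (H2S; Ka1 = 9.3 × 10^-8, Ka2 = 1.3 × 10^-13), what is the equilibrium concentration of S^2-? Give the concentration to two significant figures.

1.3 × 10^-13 M

First ionization gives [H+] ≈ [HS-] = 5.52 × 10^-5 M.
Second step: Ka2 = [H+][S^2-]/[HS-] ≈ [S^2-] (since [H+] ≈ [HS-]).
So [S^2-] ≈ Ka2.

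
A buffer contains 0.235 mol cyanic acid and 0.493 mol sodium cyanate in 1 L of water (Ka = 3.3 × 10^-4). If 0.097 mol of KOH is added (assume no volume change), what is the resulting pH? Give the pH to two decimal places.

pH = 4.11

OH- converts HOCN to OCN-: HOCN → 0.138 mol, OCN- → 0.59 mol.
pKa = −log(3.3 × 10^-4) = 3.481
Henderson–Hasselbalch with mole ratio 0.59/0.138: pH = 3.481 + (+0.631)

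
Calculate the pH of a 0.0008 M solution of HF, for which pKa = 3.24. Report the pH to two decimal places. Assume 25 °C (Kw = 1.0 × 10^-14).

HF ⇌ F- + H+
Ka = 10^(−3.24) = 5.75 × 10^-4
Ka = [H+]²/(0.0008 − [H+]) = 5.75 × 10^-4
The 5% rule fails; solving [H+]² + Ka·[H+] − Ka·C₀ = 0 exactly:
[H+] = [−0.000575 + √(0.000575² + 1.84e-06)]/2 = 4.49 × 10^-4 M
pH = −log(4.49 × 10^-4) = 3.35

pH = 3.35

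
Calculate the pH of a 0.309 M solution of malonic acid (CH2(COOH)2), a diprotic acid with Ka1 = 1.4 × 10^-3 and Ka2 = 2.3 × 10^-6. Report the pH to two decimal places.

Since Ka1 ≫ Ka2, the first ionization dominates [H+].
Ka1 = x²/(0.309 − x) = 1.4 × 10^-3
Solving the quadratic: x = (−Ka1 + √(Ka1² + 4·Ka1·C₀))/2 = 2.01 × 10^-2 M
pH = −log(2.01 × 10^-2) = 1.70

pH = 1.70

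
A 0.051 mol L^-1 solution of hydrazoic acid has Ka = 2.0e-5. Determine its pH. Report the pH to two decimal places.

HN3 ⇌ N3- + H+
From the ICE table, Ka = x²/(0.051 − x) = 2.0 × 10^-5.
Neglecting x in the denominator: x = √(2.0 × 10^-5 × 0.051) = 1.01 × 10^-3 M
Check: 2% ionized — well under 5%, approximation valid.
pH = −log[H+] = −log(1.01 × 10^-3) = 3.00

pH = 3.00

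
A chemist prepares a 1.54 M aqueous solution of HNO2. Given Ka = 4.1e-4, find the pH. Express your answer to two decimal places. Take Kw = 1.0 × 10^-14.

HNO2 ⇌ NO2- + H+
From the ICE table, Ka = x²/(1.54 − x) = 4.1 × 10^-4.
Assume x ≪ 1.54: x ≈ √(4.1 × 10^-4 × 1.54) = 2.51 × 10^-2 M
Check: 1.6% ionized — well under 5%, approximation valid.
pH = −log[H+] = −log(2.51 × 10^-2) = 1.60

pH = 1.60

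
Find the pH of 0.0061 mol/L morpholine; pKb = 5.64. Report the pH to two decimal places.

pH = 10.07

C4H8ONH + H2O ⇌ C4H8ONH2+ + OH-
Kb = 10^(−5.64) = 2.29 × 10^-6
Let x = [OH-] at equilibrium. Kb = x²/(0.0061 − x).
Neglecting x in the denominator: x = √(2.29 × 10^-6 × 0.0061) = 1.18 × 10^-4 M
Check: 1.9% ionized — well under 5%, approximation valid.
pOH = −log(1.18 × 10^-4) = 3.93; pH = 14.00 − 3.93 = 10.07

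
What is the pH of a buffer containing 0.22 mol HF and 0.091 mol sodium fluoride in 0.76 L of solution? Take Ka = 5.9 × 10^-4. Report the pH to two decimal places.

pH = 2.85

pKa = −log(5.9 × 10^-4) = 3.229
Henderson–Hasselbalch: pH = pKa + log([F-]/[HF]) = 3.229 + log(0.091/0.22)
pH = 3.229 + (-0.383) = 2.85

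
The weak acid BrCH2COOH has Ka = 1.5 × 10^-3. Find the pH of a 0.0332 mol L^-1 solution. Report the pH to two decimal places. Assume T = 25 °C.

pH = 2.20

BrCH2COOH ⇌ BrCH2COO- + H+
From the ICE table, Ka = [H+]²/(0.0332 − [H+]) = 1.5 × 10^-3.
Here C₀/Ka ≈ 22.1, so the small-[H+] approximation fails. Use the quadratic:
[H+] = (−Ka + √(Ka² + 4·Ka·C₀))/2 = 6.35 × 10^-3 M
pH = −log[H+] = −log(6.35 × 10^-3) = 2.20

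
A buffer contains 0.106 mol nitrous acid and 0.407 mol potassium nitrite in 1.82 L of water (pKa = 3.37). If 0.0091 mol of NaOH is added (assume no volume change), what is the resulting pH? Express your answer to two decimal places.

pH = 4.00

After neutralization: n(HNO2) = 0.0969 mol, n(NO2-) = 0.416 mol.
pH = pKa + log([A⁻]/[HA]) = 3.37 + log(0.416/0.0969) = 3.37 +0.633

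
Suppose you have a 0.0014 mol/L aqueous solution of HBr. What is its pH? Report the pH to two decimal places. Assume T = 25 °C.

pH = 2.85

HBr is a strong acid and dissociates completely, so [H+] = 0.0014 M.
pH = -log(0.0014) = 2.85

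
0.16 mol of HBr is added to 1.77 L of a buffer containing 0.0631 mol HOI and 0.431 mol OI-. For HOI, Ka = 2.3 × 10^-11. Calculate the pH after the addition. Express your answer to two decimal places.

After neutralization: n(HOI) = 0.223 mol, n(OI-) = 0.271 mol.
pKa = −log(2.3 × 10^-11) = 10.638
Henderson–Hasselbalch with mole ratio 0.271/0.223: pH = 10.638 + (+0.085)

pH = 10.72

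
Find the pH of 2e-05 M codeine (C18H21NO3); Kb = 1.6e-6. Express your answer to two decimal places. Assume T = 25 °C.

C18H21NO3 + H2O ⇌ C18H22NO3+ + OH-
From the ICE table, Kb = x²/(2e-05 − x) = 1.6 × 10^-6.
Here C₀/Kb ≈ 12.5, so the small-x approximation fails. Use the quadratic:
x = [−1.6e-06 + √(1.6e-06² + 1.28e-10)]/2 = 4.91 × 10^-6 M
pOH = −log(4.91 × 10^-6) = 5.31; pH = 14.00 − 5.31 = 8.69

pH = 8.69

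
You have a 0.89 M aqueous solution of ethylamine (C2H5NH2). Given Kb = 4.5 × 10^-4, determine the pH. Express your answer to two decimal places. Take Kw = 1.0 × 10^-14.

pH = 12.30

C2H5NH2 + H2O ⇌ C2H5NH3+ + OH-
Kb = [OH-]²/(0.89 − [OH-]) = 4.5 × 10^-4
Neglecting [OH-] in the denominator: [OH-] = √(4.5 × 10^-4 × 0.89) = 2.00 × 10^-2 M
([OH-]/C₀ = 2.2% < 5%, so the approximation holds.)
pOH = 1.70, so pH = 14.00 − pOH = 12.30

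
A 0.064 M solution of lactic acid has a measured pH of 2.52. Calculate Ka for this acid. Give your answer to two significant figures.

[H+] = 10^(-2.52) = 3.02 × 10^-3 M
At equilibrium [HA] = 0.064 − 3.02 × 10^-3 = 6.10 × 10^-2 M
Ka = [H+][A-]/[HA] = (3.02 × 10^-3)² / 6.10 × 10^-2 = 1.5 × 10^-4

Ka = 1.5 × 10^-4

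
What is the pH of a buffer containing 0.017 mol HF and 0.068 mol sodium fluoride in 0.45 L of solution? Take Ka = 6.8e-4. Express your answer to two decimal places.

pKa = −log(6.8 × 10^-4) = 3.167
Using pH = pKa + log([base]/[acid]) with [base]/[acid] = 0.068/0.017:
pH = 3.167 + (+0.602) = 3.77

pH = 3.77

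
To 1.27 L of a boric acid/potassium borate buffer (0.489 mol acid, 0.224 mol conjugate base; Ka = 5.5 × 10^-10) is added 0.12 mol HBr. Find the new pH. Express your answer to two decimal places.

pH = 8.49

Added H+ converts B(OH)4- to B(OH)3: B(OH)3 → 0.609 mol, B(OH)4- → 0.104 mol.
pKa = −log(5.5 × 10^-10) = 9.260
Henderson–Hasselbalch with mole ratio 0.104/0.609: pH = 9.260 + (-0.768)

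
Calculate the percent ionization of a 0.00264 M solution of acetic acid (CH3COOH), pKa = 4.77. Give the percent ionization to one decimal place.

7.7%

CH3COOH ⇌ CH3COO- + H+; let x = [H+] at equilibrium.
Ka = 10^(−4.77) = 1.70 × 10^-5
Ka = x²/(C₀ − x); solving the quadratic gives x = 2.04 × 10^-4 M.
% ionization = x/C₀ × 100% = 2.04 × 10^-4/0.00264 × 100% = 7.7%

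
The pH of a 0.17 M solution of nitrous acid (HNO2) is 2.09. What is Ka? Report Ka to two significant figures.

[H+] = 10^(-2.09) = 8.13 × 10^-3 M
At equilibrium [HA] = 0.17 − 8.13 × 10^-3 = 1.62 × 10^-1 M
Ka = [H+][A-]/[HA] = (8.13 × 10^-3)² / 1.62 × 10^-1 = 4.1 × 10^-4

Ka = 4.1 × 10^-4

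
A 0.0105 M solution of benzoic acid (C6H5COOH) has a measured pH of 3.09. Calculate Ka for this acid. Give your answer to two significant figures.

Ka = 6.8 × 10^-5

[H+] = 10^(-3.09) = 8.13 × 10^-4 M
At equilibrium [HA] = 0.0105 − 8.13 × 10^-4 = 9.69 × 10^-3 M
Ka = [H+][A-]/[HA] = (8.13 × 10^-4)² / 9.69 × 10^-3 = 6.8 × 10^-5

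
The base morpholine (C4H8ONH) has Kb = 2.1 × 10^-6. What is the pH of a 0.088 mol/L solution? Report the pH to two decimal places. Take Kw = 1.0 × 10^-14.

pH = 10.63

C4H8ONH + H2O ⇌ C4H8ONH2+ + OH-
From the ICE table, Kb = [OH-]²/(0.088 − [OH-]) = 2.1 × 10^-6.
Neglecting [OH-] in the denominator: [OH-] = √(2.1 × 10^-6 × 0.088) = 4.30 × 10^-4 M
pOH = −log(4.30 × 10^-4) = 3.37; pH = 14.00 − 3.37 = 10.63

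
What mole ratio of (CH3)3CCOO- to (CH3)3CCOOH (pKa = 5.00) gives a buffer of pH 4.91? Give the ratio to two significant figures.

pH = pKa + log(r) ⇒ log(r) = 4.91 − 5.00 = -0.09
r = [(CH3)3CCOO-]/[(CH3)3CCOOH] = 10^(-0.09) = 0.813

ratio = 0.81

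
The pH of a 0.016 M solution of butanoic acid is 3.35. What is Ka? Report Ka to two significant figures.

[H+] = 10^(-3.35) = 4.47 × 10^-4 M
At equilibrium [HA] = 0.016 − 4.47 × 10^-4 = 1.56 × 10^-2 M
Ka = [H+][A-]/[HA] = (4.47 × 10^-4)² / 1.56 × 10^-2 = 1.3 × 10^-5

Ka = 1.3 × 10^-5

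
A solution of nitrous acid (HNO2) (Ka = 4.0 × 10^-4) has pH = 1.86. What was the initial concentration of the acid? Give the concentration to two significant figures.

C₀ = 4.9 × 10^-1 M

[H+] = 10^(-1.86) = 1.38 × 10^-2 M = x
Ka = x²/(C₀ − x) ⇒ C₀ = x + x²/Ka
C₀ = 1.38 × 10^-2 + (1.38 × 10^-2)²/(4.0 × 10^-4) = 4.90 × 10^-1 M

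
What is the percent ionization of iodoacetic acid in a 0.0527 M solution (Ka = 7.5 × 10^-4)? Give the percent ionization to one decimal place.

11.2%

ICH2COOH ⇌ ICH2COO- + H+; let x = [H+] at equilibrium.
Solve x² + 0.00075x − 3.95e-05 = 0 → x = 5.92 × 10^-3 M
% ionization = x/C₀ × 100% = 5.92 × 10^-3/0.0527 × 100% = 11.2%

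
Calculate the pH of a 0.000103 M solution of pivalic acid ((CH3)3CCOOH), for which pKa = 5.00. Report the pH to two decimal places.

pH = 4.56

(CH3)3CCOOH ⇌ (CH3)3CCOO- + H+
Ka = 10^(−5.00) = 1.00 × 10^-5
Ka = [H+]²/(0.000103 − [H+]) = 1.00 × 10^-5
The 5% rule fails; solving [H+]² + Ka·[H+] − Ka·C₀ = 0 exactly:
[H+] = [−1e-05 + √(1e-05² + 4.12e-09)]/2 = 2.75 × 10^-5 M
pH = −log(2.75 × 10^-5) = 4.56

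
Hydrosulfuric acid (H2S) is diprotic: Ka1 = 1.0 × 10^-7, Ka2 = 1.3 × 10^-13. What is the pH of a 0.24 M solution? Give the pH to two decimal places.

Ka1 ≫ Ka2, so treat the first dissociation as the only significant source of H+.
Ka1 = x²/(0.24 − x) = 1.0 × 10^-7
x ≈ √(1.0 × 10^-7 × 0.24) = 1.55 × 10^-4 M
pH = −log(1.55 × 10^-4) = 3.81

pH = 3.81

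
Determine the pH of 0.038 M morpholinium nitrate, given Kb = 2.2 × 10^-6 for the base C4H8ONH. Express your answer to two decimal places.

pH = 4.88

C4H8ONH2+ is the conjugate acid of the weak base C4H8ONH.
Ka = Kw/Kb = 1.0×10^-14 / 2.2 × 10^-6 = 4.55 × 10^-9
Ka = x²/(0.038 − x) = 4.55 × 10^-9
Neglecting x in the denominator: x = √(4.55 × 10^-9 × 0.038) = 1.31 × 10^-5 M
pH = −log(1.31 × 10^-5) = 4.88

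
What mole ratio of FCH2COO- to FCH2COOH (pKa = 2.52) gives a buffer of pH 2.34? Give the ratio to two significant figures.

pH = pKa + log(r) ⇒ log(r) = 2.34 − 2.52 = -0.18
r = [FCH2COO-]/[FCH2COOH] = 10^(-0.18) = 0.661

ratio = 0.66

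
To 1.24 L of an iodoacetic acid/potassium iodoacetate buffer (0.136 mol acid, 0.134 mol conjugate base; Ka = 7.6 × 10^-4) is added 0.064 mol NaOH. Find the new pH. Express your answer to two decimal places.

pH = 3.56

After neutralization: n(ICH2COOH) = 0.072 mol, n(ICH2COO-) = 0.198 mol.
pKa = −log(7.6 × 10^-4) = 3.119
Henderson–Hasselbalch with mole ratio 0.198/0.072: pH = 3.119 + (+0.439)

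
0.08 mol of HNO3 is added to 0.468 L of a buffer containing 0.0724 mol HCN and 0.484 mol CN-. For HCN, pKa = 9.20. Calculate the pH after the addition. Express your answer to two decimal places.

pH = 9.62

Added H+ converts CN- to HCN: HCN → 0.152 mol, CN- → 0.404 mol.
pH = pKa + log(n_CN-/n_HCN) = 9.20 + log(0.404/0.152) = 9.20 + (+0.425)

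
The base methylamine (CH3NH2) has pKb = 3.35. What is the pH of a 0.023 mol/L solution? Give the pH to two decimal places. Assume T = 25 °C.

pH = 11.48

CH3NH2 + H2O ⇌ CH3NH3+ + OH-
Kb = 10^(−3.35) = 4.47 × 10^-4
Kb = x²/(0.023 − x) = 4.47 × 10^-4
The 5% rule fails; solving x² + Kb·x − Kb·C₀ = 0 exactly:
x = [−0.000447 + √(0.000447² + 4.11e-05)]/2 = 2.99 × 10^-3 M
pOH = 2.52, so pH = 14.00 − pOH = 11.48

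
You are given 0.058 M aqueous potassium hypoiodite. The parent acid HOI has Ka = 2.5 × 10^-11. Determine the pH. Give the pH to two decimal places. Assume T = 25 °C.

pH = 11.66

OI- is the conjugate base of the weak acid HOI.
Kb = Kw/Ka = 1.0×10^-14 / 2.5 × 10^-11 = 4.00 × 10^-4
From the ICE table, Kb = x²/(0.058 − x) = 4.00 × 10^-4.
x is not negligible relative to C₀; solve x² + 0.0004·x − 2.32e-05 = 0.
x = [−0.0004 + √(0.0004² + 9.28e-05)]/2 = 4.62 × 10^-3 M
pOH = −log(4.62 × 10^-3) = 2.34; pH = 14.00 − 2.34 = 11.66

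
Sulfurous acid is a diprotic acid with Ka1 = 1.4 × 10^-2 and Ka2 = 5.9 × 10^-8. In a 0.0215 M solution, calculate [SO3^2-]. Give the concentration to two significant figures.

5.9 × 10^-8 M

First ionization gives [H+] ≈ [HSO3-] = 1.17 × 10^-2 M.
Second step: Ka2 = [H+][SO3^2-]/[HSO3-] ≈ [SO3^2-] (since [H+] ≈ [HSO3-]).
So [SO3^2-] ≈ Ka2.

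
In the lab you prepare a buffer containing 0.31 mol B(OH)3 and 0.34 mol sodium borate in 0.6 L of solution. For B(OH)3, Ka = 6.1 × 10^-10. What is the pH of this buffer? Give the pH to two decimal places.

pKa = −log(6.1 × 10^-10) = 9.215
Using pH = pKa + log([base]/[acid]) with [base]/[acid] = 0.34/0.31:
pH = 9.215 + (+0.040) = 9.25

pH = 9.25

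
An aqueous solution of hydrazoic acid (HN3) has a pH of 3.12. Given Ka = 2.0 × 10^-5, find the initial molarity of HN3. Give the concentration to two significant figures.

C₀ = 3.0 × 10^-2 M

[H+] = 10^(-3.12) = 7.59 × 10^-4 M = x
Ka = x²/(C₀ − x) ⇒ C₀ = x + x²/Ka
C₀ = 7.59 × 10^-4 + (7.59 × 10^-4)²/(2.0 × 10^-5) = 2.96 × 10^-2 M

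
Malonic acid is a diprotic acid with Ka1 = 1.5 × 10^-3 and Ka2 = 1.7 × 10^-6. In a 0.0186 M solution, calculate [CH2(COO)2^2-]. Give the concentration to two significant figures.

1.7 × 10^-6 M

First ionization gives [H+] ≈ [CH2(COOH)COO-] = 4.59 × 10^-3 M.
Second step: Ka2 = [H+][CH2(COO)2^2-]/[CH2(COOH)COO-] ≈ [CH2(COO)2^2-] (since [H+] ≈ [CH2(COOH)COO-]).
So [CH2(COO)2^2-] ≈ Ka2.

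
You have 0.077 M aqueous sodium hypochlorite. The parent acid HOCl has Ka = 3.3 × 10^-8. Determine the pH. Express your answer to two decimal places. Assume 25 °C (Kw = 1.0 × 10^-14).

pH = 10.18

OCl- is the conjugate base of the weak acid HOCl.
Kb = Kw/Ka = 1.0×10^-14 / 3.3 × 10^-8 = 3.03 × 10^-7
From the ICE table, Kb = x²/(0.077 − x) = 3.03 × 10^-7.
Assume x ≪ 0.077: x ≈ √(3.03 × 10^-7 × 0.077) = 1.53 × 10^-4 M
(x/C₀ = 0.2% < 5%, so the approximation holds.)
pOH = 3.82, so pH = 14.00 − pOH = 10.18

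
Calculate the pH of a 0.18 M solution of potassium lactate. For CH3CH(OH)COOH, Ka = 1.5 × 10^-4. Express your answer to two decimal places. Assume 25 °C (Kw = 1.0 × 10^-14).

CH3CH(OH)COO- is the conjugate base of the weak acid CH3CH(OH)COOH.
Kb = Kw/Ka = 1.0×10^-14 / 1.5 × 10^-4 = 6.67 × 10^-11
From the ICE table, Kb = x²/(0.18 − x) = 6.67 × 10^-11.
Neglecting x in the denominator: x = √(6.67 × 10^-11 × 0.18) = 3.46 × 10^-6 M
(x/C₀ = 0.0019% < 5%, so the approximation holds.)
pOH = 5.46, so pH = 14.00 − pOH = 8.54

pH = 8.54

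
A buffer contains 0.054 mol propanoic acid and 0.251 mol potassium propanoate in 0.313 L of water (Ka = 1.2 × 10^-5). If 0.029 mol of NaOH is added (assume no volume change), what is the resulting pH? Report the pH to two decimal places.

pH = 5.97

After neutralization: n(CH3CH2COOH) = 0.025 mol, n(CH3CH2COO-) = 0.28 mol.
pKa = −log(1.2 × 10^-5) = 4.921
Henderson–Hasselbalch with mole ratio 0.28/0.025: pH = 4.921 + (+1.049)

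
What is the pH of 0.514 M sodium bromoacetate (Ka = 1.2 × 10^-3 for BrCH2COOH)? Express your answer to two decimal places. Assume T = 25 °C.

BrCH2COO- is the conjugate base of the weak acid BrCH2COOH.
Kb = Kw/Ka = 1.0×10^-14 / 1.2 × 10^-3 = 8.33 × 10^-12
Kb = [OH-]²/(0.514 − [OH-]) = 8.33 × 10^-12
Assume [OH-] ≪ 0.514: [OH-] ≈ √(8.33 × 10^-12 × 0.514) = 2.07 × 10^-6 M
Check: 0.0004% ionized — well under 5%, approximation valid.
pOH = 5.68, so pH = 14.00 − pOH = 8.32

pH = 8.32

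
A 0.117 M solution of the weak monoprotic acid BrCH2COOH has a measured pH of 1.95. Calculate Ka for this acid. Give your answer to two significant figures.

[H+] = 10^(-1.95) = 1.12 × 10^-2 M
At equilibrium [HA] = 0.117 − 1.12 × 10^-2 = 1.06 × 10^-1 M
Ka = [H+][A-]/[HA] = (1.12 × 10^-2)² / 1.06 × 10^-1 = 1.2 × 10^-3

Ka = 1.2 × 10^-3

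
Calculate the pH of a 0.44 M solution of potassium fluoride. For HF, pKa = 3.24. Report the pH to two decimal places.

F- is the conjugate base of the weak acid HF.
Ka = 10^(−3.24) = 5.75 × 10^-4
Kb = Kw/Ka = 1.0×10^-14 / 5.75 × 10^-4 = 1.74 × 10^-11
Kb = [OH-]²/(0.44 − [OH-]) = 1.74 × 10^-11
Since Kb ≪ C₀, [OH-] ≈ √(Kb·C₀) = 2.77 × 10^-6 M.
pOH = −log(2.77 × 10^-6) = 5.56; pH = 14.00 − 5.56 = 8.44

pH = 8.44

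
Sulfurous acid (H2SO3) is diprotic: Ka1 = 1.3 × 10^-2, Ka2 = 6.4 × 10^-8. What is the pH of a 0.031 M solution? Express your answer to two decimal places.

Ka1 ≫ Ka2, so treat the first dissociation as the only significant source of H+.
Ka1 = x²/(0.031 − x) = 1.3 × 10^-2
Solving the quadratic: x = (−Ka1 + √(Ka1² + 4·Ka1·C₀))/2 = 1.46 × 10^-2 M
pH = −log(1.46 × 10^-2) = 1.84

pH = 1.84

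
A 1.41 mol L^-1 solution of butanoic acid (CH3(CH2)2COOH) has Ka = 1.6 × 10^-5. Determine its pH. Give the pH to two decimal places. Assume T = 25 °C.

pH = 2.32

CH3(CH2)2COOH ⇌ CH3(CH2)2COO- + H+
From the ICE table, Ka = x²/(1.41 − x) = 1.6 × 10^-5.
Neglecting x in the denominator: x = √(1.6 × 10^-5 × 1.41) = 4.75 × 10^-3 M
(x/C₀ = 0.34% < 5%, so the approximation holds.)
pH = −log[H+] = −log(4.75 × 10^-3) = 2.32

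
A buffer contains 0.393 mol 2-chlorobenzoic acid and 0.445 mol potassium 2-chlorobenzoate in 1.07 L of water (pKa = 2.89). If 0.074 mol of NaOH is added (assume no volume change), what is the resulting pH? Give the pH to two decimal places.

After neutralization: n(ClC6H4COOH) = 0.319 mol, n(ClC6H4COO-) = 0.519 mol.
pH = pKa + log([A⁻]/[HA]) = 2.89 + log(0.519/0.319) = 2.89 +0.211

pH = 3.10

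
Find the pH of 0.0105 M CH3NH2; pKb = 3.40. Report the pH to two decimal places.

CH3NH2 + H2O ⇌ CH3NH3+ + OH-
Kb = 10^(−3.40) = 3.98 × 10^-4
Let x = [OH-] at equilibrium. Kb = x²/(0.0105 − x).
The 5% rule fails; solving x² + Kb·x − Kb·C₀ = 0 exactly:
x = [−0.000398 + √(0.000398² + 1.67e-05)]/2 = 1.85 × 10^-3 M
pOH = −log(1.85 × 10^-3) = 2.73; pH = 14.00 − 2.73 = 11.27

pH = 11.27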